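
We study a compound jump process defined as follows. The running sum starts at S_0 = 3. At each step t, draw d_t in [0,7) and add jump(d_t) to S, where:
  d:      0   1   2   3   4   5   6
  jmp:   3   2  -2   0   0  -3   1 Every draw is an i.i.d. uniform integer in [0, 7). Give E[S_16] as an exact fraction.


Outcome values over d=0..6: [3, 2, -2, 0, 0, -3, 1]
Σy = 1, Σy² = 27, M = 7
μ = 1/7 = 1/7,  σ² = 27/7 − (1/7)² = 188/49
E[S_16] = 3 + 16·(1/7) = 37/7

37/7


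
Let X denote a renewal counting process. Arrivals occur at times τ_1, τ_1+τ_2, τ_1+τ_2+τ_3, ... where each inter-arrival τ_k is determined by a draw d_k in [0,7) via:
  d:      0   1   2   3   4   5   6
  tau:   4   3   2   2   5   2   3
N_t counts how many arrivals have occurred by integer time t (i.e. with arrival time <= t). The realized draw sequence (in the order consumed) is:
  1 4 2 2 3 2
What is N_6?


1

draw d_1=1: τ_1=3, arrival time A_1=3
draw d_2=4: τ_2=5, arrival time A_2=8
draw d_3=2: τ_3=2, arrival time A_3=10
draw d_4=2: τ_4=2, arrival time A_4=12
draw d_5=3: τ_5=2, arrival time A_5=14
draw d_6=2: τ_6=2, arrival time A_6=16
N_t over t=0..6: 0:0 1:0 2:0 3:1 4:1 5:1 6:1


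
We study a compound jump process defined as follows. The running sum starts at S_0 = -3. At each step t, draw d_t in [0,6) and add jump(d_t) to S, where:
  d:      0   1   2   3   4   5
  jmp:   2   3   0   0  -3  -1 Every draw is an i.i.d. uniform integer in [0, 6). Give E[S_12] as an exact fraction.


-1

Outcome values over d=0..5: [2, 3, 0, 0, -3, -1]
Σy = 1, Σy² = 23, M = 6
μ = 1/6 = 1/6,  σ² = 23/6 − (1/6)² = 137/36
E[S_12] = -3 + 12·(1/6) = -1


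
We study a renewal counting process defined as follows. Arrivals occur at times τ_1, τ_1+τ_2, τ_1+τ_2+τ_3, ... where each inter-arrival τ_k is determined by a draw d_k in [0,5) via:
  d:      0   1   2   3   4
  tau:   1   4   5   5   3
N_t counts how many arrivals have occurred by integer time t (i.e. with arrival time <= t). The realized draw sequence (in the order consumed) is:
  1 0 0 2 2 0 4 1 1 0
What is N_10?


draw d_1=1: τ_1=4, arrival time A_1=4
draw d_2=0: τ_2=1, arrival time A_2=5
draw d_3=0: τ_3=1, arrival time A_3=6
draw d_4=2: τ_4=5, arrival time A_4=11
draw d_5=2: τ_5=5, arrival time A_5=16
draw d_6=0: τ_6=1, arrival time A_6=17
draw d_7=4: τ_7=3, arrival time A_7=20
draw d_8=1: τ_8=4, arrival time A_8=24
draw d_9=1: τ_9=4, arrival time A_9=28
draw d_10=0: τ_10=1, arrival time A_10=29
N_t over t=0..10: 0:0 1:0 2:0 3:0 4:1 5:2 6:3 7:3 8:3 9:3 10:3

3


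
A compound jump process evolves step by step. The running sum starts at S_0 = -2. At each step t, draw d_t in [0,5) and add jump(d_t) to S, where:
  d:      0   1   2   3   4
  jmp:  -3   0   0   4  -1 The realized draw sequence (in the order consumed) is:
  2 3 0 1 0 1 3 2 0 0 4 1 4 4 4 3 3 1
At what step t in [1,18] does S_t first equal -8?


13

t=0: S=-2, d=2, jump=0, S_1=-2
t=1: S=-2, d=3, jump=4, S_2=2
t=2: S=2, d=0, jump=-3, S_3=-1
t=3: S=-1, d=1, jump=0, S_4=-1
t=4: S=-1, d=0, jump=-3, S_5=-4
t=5: S=-4, d=1, jump=0, S_6=-4
t=6: S=-4, d=3, jump=4, S_7=0
t=7: S=0, d=2, jump=0, S_8=0
t=8: S=0, d=0, jump=-3, S_9=-3
t=9: S=-3, d=0, jump=-3, S_10=-6
t=10: S=-6, d=4, jump=-1, S_11=-7
t=11: S=-7, d=1, jump=0, S_12=-7
t=12: S=-7, d=4, jump=-1, S_13=-8
t=13: S=-8, d=4, jump=-1, S_14=-9
t=14: S=-9, d=4, jump=-1, S_15=-10
t=15: S=-10, d=3, jump=4, S_16=-6
t=16: S=-6, d=3, jump=4, S_17=-2
t=17: S=-2, d=1, jump=0, S_18=-2


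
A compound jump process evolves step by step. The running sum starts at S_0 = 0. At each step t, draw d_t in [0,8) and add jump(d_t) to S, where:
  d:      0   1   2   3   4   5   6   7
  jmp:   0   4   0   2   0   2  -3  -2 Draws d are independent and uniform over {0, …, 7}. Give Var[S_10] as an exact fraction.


1435/32

Outcome values over d=0..7: [0, 4, 0, 2, 0, 2, -3, -2]
Σy = 3, Σy² = 37, M = 8
μ = 3/8 = 3/8,  σ² = 37/8 − (3/8)² = 287/64
Independent increments: Var[S_10] = 10·σ² = 10·(287/64) = 1435/32


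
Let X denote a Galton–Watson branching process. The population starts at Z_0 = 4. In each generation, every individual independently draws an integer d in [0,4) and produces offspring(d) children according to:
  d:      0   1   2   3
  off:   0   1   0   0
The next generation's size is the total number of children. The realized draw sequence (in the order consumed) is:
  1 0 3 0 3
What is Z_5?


gen 0: Z_0=4, draws=[1, 0, 3, 0], offspring=[1, 0, 0, 0], Z_1=1
gen 1: Z_1=1, draws=[3], offspring=[0], Z_2=0
gen 2: Z_2=0, draws=[], offspring=[], Z_3=0
gen 3: Z_3=0, draws=[], offspring=[], Z_4=0
gen 4: Z_4=0, draws=[], offspring=[], Z_5=0

0


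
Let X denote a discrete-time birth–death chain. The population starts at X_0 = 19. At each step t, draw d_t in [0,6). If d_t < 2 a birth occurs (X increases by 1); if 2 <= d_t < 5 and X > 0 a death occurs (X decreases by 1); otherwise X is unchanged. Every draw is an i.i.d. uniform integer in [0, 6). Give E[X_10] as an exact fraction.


X can drop by at most 1 per step and X_0 = 19 > T = 10, so X_t >= 19 − t >= 9 > 0 for every t <= 10: the floor at 0 (the 'and X > 0' condition) never binds. Hence X_10 = X_0 + Σ_{t<10} Y_t with i.i.d. increments Y_t = y(d_t) ∈ {+1, −1, 0}.
Outcome values over d=0..5: [1, 1, -1, -1, -1, 0]
Σy = -1, Σy² = 5, M = 6
μ = -1/6 = -1/6,  σ² = 5/6 − (-1/6)² = 29/36
E[X_10] = 19 + 10·(-1/6) = 52/3

52/3


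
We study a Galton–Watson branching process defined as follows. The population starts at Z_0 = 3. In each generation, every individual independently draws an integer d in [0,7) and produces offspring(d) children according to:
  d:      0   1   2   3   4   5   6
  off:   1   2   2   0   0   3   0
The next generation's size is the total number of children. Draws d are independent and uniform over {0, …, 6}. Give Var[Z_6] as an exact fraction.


880675061760/13841287201

Outcome values over d=0..6: [1, 2, 2, 0, 0, 3, 0]
Σy = 8, Σy² = 18, M = 7
μ = 8/7 = 8/7,  σ² = 18/7 − (8/7)² = 62/49
V_0 = 0, E_0 = 3
V_1 = 62/49·E_0 + (8/7)²·V_0 = 186/49;  E_1 = 24/7
V_2 = 62/49·E_1 + (8/7)²·V_1 = 22320/2401;  E_2 = 192/49
V_3 = 62/49·E_2 + (8/7)²·V_2 = 2011776/117649;  E_3 = 1536/343
V_4 = 62/49·E_3 + (8/7)²·V_3 = 161418240/5764801;  E_4 = 12288/2401
V_5 = 62/49·E_4 + (8/7)²·V_4 = 12159983616/282475249;  E_5 = 98304/16807
V_6 = 62/49·E_5 + (8/7)²·V_5 = 880675061760/13841287201;  E_6 = 786432/117649


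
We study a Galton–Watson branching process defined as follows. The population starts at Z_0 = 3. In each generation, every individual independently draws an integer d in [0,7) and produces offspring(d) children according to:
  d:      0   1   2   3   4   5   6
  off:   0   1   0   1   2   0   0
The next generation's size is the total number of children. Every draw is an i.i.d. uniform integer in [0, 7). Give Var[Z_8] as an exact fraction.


2427795701760/33232930569601

Outcome values over d=0..6: [0, 1, 0, 1, 2, 0, 0]
Σy = 4, Σy² = 6, M = 7
μ = 4/7 = 4/7,  σ² = 6/7 − (4/7)² = 26/49
V_0 = 0, E_0 = 3
V_1 = 26/49·E_0 + (4/7)²·V_0 = 78/49;  E_1 = 12/7
V_2 = 26/49·E_1 + (4/7)²·V_1 = 3432/2401;  E_2 = 48/49
V_3 = 26/49·E_2 + (4/7)²·V_2 = 116064/117649;  E_3 = 192/343
V_4 = 26/49·E_3 + (4/7)²·V_3 = 3569280/5764801;  E_4 = 768/2401
V_5 = 26/49·E_4 + (4/7)²·V_4 = 105051648/282475249;  E_5 = 3072/16807
V_6 = 26/49·E_5 + (4/7)²·V_5 = 3023235072/13841287201;  E_6 = 12288/117649
V_7 = 26/49·E_6 + (4/7)²·V_6 = 85959204864/678223072849;  E_7 = 49152/823543
V_8 = 26/49·E_7 + (4/7)²·V_7 = 2427795701760/33232930569601;  E_8 = 196608/5764801


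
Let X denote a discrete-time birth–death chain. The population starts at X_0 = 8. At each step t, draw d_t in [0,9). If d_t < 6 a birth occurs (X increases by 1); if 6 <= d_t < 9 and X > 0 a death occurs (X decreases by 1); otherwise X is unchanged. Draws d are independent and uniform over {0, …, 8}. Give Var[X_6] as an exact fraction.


16/3

X can drop by at most 1 per step and X_0 = 8 > T = 6, so X_t >= 8 − t >= 2 > 0 for every t <= 6: the floor at 0 (the 'and X > 0' condition) never binds. Hence X_6 = X_0 + Σ_{t<6} Y_t with i.i.d. increments Y_t = y(d_t) ∈ {+1, −1, 0}.
Outcome values over d=0..8: [1, 1, 1, 1, 1, 1, -1, -1, -1]
Σy = 3, Σy² = 9, M = 9
μ = 3/9 = 1/3,  σ² = 9/9 − (1/3)² = 8/9
Independent increments: Var[X_6] = 6·σ² = 6·(8/9) = 16/3


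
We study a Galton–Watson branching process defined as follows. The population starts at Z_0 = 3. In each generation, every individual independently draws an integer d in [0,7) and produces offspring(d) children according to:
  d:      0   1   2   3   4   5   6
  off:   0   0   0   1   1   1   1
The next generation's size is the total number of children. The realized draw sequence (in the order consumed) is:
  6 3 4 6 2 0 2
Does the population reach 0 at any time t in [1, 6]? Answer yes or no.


yes

gen 0: Z_0=3, draws=[6, 3, 4], offspring=[1, 1, 1], Z_1=3
gen 1: Z_1=3, draws=[6, 2, 0], offspring=[1, 0, 0], Z_2=1
gen 2: Z_2=1, draws=[2], offspring=[0], Z_3=0
gen 3: Z_3=0, draws=[], offspring=[], Z_4=0
gen 4: Z_4=0, draws=[], offspring=[], Z_5=0
gen 5: Z_5=0, draws=[], offspring=[], Z_6=0


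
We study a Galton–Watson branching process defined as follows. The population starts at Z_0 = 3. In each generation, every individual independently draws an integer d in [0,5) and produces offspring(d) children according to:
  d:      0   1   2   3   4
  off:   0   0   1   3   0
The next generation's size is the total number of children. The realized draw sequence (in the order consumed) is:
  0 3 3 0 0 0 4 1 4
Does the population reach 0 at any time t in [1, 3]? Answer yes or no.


gen 0: Z_0=3, draws=[0, 3, 3], offspring=[0, 3, 3], Z_1=6
gen 1: Z_1=6, draws=[0, 0, 0, 4, 1, 4], offspring=[0, 0, 0, 0, 0, 0], Z_2=0
gen 2: Z_2=0, draws=[], offspring=[], Z_3=0

yes


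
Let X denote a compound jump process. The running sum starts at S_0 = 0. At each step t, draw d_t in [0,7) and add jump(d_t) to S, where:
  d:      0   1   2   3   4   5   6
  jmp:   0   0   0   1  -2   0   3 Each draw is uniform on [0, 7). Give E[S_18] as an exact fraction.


Outcome values over d=0..6: [0, 0, 0, 1, -2, 0, 3]
Σy = 2, Σy² = 14, M = 7
μ = 2/7 = 2/7,  σ² = 14/7 − (2/7)² = 94/49
E[S_18] = 0 + 18·(2/7) = 36/7

36/7


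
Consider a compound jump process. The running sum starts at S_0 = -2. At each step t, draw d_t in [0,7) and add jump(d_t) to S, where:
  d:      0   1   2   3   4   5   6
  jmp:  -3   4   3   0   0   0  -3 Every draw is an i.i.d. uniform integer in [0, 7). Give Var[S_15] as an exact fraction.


Outcome values over d=0..6: [-3, 4, 3, 0, 0, 0, -3]
Σy = 1, Σy² = 43, M = 7
μ = 1/7 = 1/7,  σ² = 43/7 − (1/7)² = 300/49
Independent increments: Var[S_15] = 15·σ² = 15·(300/49) = 4500/49

4500/49


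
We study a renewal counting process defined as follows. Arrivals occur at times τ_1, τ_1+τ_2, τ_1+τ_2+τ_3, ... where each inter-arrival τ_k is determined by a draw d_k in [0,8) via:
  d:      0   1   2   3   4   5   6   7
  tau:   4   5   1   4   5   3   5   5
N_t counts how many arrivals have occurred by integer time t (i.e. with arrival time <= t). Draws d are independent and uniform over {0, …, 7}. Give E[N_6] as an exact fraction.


Inter-arrival values over d=0..7: [4, 5, 1, 4, 5, 3, 5, 5]
Each d has probability 1/8, so the pmf of τ is: f(1) = 1/8, f(3) = 1/8, f(4) = 1/4, f(5) = 1/2
Renewal equation for m(n) = E[N_n]: condition on τ_1 = k (if k <= n, one arrival plus a fresh copy on the remaining n−k steps): m(n) = F(n) + Σ_{k<=n} f(k)·m(n−k), where F(n) = P(τ <= n) and m(0) = 0
m(1) = F(1) = 1/8
m(2) = F(2) + f(1)·m(1) = 1/8 + 1/8·1/8 = 9/64
m(3) = F(3) + f(1)·m(2) = 1/4 + 1/8·9/64 = 137/512
m(4) = F(4) + f(1)·m(3) + f(3)·m(1) = 1/2 + 1/8·137/512 + 1/8·1/8 = 2249/4096
m(5) = F(5) + f(1)·m(4) + f(3)·m(2) + f(4)·m(1) = 1 + 1/8·2249/4096 + 1/8·9/64 + 1/4·1/8 = 36617/32768
m(6) = F(6) + f(1)·m(5) + f(3)·m(3) + f(4)·m(2) + f(5)·m(1) = 1 + 1/8·36617/32768 + 1/8·137/512 + 1/4·9/64 + 1/2·1/8 = 333129/262144
E[N_6] = m(6) = 333129/262144

333129/262144


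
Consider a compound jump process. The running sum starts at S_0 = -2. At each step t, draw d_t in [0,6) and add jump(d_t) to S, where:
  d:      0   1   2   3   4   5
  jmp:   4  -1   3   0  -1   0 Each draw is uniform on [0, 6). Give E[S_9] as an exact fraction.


11/2

Outcome values over d=0..5: [4, -1, 3, 0, -1, 0]
Σy = 5, Σy² = 27, M = 6
μ = 5/6 = 5/6,  σ² = 27/6 − (5/6)² = 137/36
E[S_9] = -2 + 9·(5/6) = 11/2


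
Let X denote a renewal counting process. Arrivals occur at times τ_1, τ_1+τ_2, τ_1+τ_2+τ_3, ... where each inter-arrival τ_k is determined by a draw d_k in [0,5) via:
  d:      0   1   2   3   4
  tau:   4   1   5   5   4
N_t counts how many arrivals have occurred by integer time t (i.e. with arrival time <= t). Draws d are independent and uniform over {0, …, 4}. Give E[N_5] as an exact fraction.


Inter-arrival values over d=0..4: [4, 1, 5, 5, 4]
Each d has probability 1/5, so the pmf of τ is: f(1) = 1/5, f(4) = 2/5, f(5) = 2/5
Renewal equation for m(n) = E[N_n]: condition on τ_1 = k (if k <= n, one arrival plus a fresh copy on the remaining n−k steps): m(n) = F(n) + Σ_{k<=n} f(k)·m(n−k), where F(n) = P(τ <= n) and m(0) = 0
m(1) = F(1) = 1/5
m(2) = F(2) + f(1)·m(1) = 1/5 + 1/5·1/5 = 6/25
m(3) = F(3) + f(1)·m(2) = 1/5 + 1/5·6/25 = 31/125
m(4) = F(4) + f(1)·m(3) = 3/5 + 1/5·31/125 = 406/625
m(5) = F(5) + f(1)·m(4) + f(4)·m(1) = 1 + 1/5·406/625 + 2/5·1/5 = 3781/3125
E[N_5] = m(5) = 3781/3125

3781/3125


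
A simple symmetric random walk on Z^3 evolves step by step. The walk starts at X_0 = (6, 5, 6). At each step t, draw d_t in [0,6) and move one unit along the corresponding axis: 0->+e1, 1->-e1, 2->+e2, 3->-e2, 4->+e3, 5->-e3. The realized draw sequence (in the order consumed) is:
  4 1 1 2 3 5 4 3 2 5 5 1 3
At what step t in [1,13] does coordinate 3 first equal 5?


t=0: X=(6, 5, 6), d=4 → +e3, X_1=(6, 5, 7)
t=1: X=(6, 5, 7), d=1 → -e1, X_2=(5, 5, 7)
t=2: X=(5, 5, 7), d=1 → -e1, X_3=(4, 5, 7)
t=3: X=(4, 5, 7), d=2 → +e2, X_4=(4, 6, 7)
t=4: X=(4, 6, 7), d=3 → -e2, X_5=(4, 5, 7)
t=5: X=(4, 5, 7), d=5 → -e3, X_6=(4, 5, 6)
t=6: X=(4, 5, 6), d=4 → +e3, X_7=(4, 5, 7)
t=7: X=(4, 5, 7), d=3 → -e2, X_8=(4, 4, 7)
t=8: X=(4, 4, 7), d=2 → +e2, X_9=(4, 5, 7)
t=9: X=(4, 5, 7), d=5 → -e3, X_10=(4, 5, 6)
t=10: X=(4, 5, 6), d=5 → -e3, X_11=(4, 5, 5)
t=11: X=(4, 5, 5), d=1 → -e1, X_12=(3, 5, 5)
t=12: X=(3, 5, 5), d=3 → -e2, X_13=(3, 4, 5)

11


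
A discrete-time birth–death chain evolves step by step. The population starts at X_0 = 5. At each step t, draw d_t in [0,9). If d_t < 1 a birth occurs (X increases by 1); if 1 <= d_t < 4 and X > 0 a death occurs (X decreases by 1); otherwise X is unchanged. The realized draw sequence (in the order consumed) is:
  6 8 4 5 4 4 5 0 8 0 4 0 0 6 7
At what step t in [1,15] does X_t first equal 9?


t=0: X=5, d=6 → hold, X_1=5
t=1: X=5, d=8 → hold, X_2=5
t=2: X=5, d=4 → hold, X_3=5
t=3: X=5, d=5 → hold, X_4=5
t=4: X=5, d=4 → hold, X_5=5
t=5: X=5, d=4 → hold, X_6=5
t=6: X=5, d=5 → hold, X_7=5
t=7: X=5, d=0 → birth, X_8=6
t=8: X=6, d=8 → hold, X_9=6
t=9: X=6, d=0 → birth, X_10=7
t=10: X=7, d=4 → hold, X_11=7
t=11: X=7, d=0 → birth, X_12=8
t=12: X=8, d=0 → birth, X_13=9
t=13: X=9, d=6 → hold, X_14=9
t=14: X=9, d=7 → hold, X_15=9

13


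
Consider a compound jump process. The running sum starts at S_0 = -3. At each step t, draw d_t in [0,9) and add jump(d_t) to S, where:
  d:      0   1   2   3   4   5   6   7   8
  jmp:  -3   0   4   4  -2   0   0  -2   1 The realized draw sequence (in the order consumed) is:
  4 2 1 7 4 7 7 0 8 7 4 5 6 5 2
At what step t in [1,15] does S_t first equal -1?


t=0: S=-3, d=4, jump=-2, S_1=-5
t=1: S=-5, d=2, jump=4, S_2=-1
t=2: S=-1, d=1, jump=0, S_3=-1
t=3: S=-1, d=7, jump=-2, S_4=-3
t=4: S=-3, d=4, jump=-2, S_5=-5
t=5: S=-5, d=7, jump=-2, S_6=-7
t=6: S=-7, d=7, jump=-2, S_7=-9
t=7: S=-9, d=0, jump=-3, S_8=-12
t=8: S=-12, d=8, jump=1, S_9=-11
t=9: S=-11, d=7, jump=-2, S_10=-13
t=10: S=-13, d=4, jump=-2, S_11=-15
t=11: S=-15, d=5, jump=0, S_12=-15
t=12: S=-15, d=6, jump=0, S_13=-15
t=13: S=-15, d=5, jump=0, S_14=-15
t=14: S=-15, d=2, jump=4, S_15=-11

2


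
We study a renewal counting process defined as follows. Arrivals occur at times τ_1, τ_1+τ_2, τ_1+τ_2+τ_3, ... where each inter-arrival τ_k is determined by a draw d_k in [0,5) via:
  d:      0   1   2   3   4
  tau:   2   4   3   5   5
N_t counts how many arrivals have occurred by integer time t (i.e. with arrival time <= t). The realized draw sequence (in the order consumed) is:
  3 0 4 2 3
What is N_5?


1

draw d_1=3: τ_1=5, arrival time A_1=5
draw d_2=0: τ_2=2, arrival time A_2=7
draw d_3=4: τ_3=5, arrival time A_3=12
draw d_4=2: τ_4=3, arrival time A_4=15
draw d_5=3: τ_5=5, arrival time A_5=20
N_t over t=0..5: 0:0 1:0 2:0 3:0 4:0 5:1


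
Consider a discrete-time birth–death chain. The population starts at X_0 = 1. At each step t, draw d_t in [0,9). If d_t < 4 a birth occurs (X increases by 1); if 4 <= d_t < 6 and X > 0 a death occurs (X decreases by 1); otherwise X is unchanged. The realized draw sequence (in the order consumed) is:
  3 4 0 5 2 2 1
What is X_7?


t=0: X=1, d=3 → birth, X_1=2
t=1: X=2, d=4 → death, X_2=1
t=2: X=1, d=0 → birth, X_3=2
t=3: X=2, d=5 → death, X_4=1
t=4: X=1, d=2 → birth, X_5=2
t=5: X=2, d=2 → birth, X_6=3
t=6: X=3, d=1 → birth, X_7=4

4


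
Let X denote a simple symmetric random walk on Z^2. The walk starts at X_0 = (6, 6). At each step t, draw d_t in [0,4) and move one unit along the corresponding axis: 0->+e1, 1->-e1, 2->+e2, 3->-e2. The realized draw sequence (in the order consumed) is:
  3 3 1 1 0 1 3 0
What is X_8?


(5, 3)

t=0: X=(6, 6), d=3 → -e2, X_1=(6, 5)
t=1: X=(6, 5), d=3 → -e2, X_2=(6, 4)
t=2: X=(6, 4), d=1 → -e1, X_3=(5, 4)
t=3: X=(5, 4), d=1 → -e1, X_4=(4, 4)
t=4: X=(4, 4), d=0 → +e1, X_5=(5, 4)
t=5: X=(5, 4), d=1 → -e1, X_6=(4, 4)
t=6: X=(4, 4), d=3 → -e2, X_7=(4, 3)
t=7: X=(4, 3), d=0 → +e1, X_8=(5, 3)


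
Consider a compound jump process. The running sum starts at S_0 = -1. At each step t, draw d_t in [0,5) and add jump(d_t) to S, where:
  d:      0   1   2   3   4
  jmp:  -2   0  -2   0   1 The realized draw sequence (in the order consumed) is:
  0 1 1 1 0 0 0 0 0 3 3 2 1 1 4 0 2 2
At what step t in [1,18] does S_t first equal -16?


16

t=0: S=-1, d=0, jump=-2, S_1=-3
t=1: S=-3, d=1, jump=0, S_2=-3
t=2: S=-3, d=1, jump=0, S_3=-3
t=3: S=-3, d=1, jump=0, S_4=-3
t=4: S=-3, d=0, jump=-2, S_5=-5
t=5: S=-5, d=0, jump=-2, S_6=-7
t=6: S=-7, d=0, jump=-2, S_7=-9
t=7: S=-9, d=0, jump=-2, S_8=-11
t=8: S=-11, d=0, jump=-2, S_9=-13
t=9: S=-13, d=3, jump=0, S_10=-13
t=10: S=-13, d=3, jump=0, S_11=-13
t=11: S=-13, d=2, jump=-2, S_12=-15
t=12: S=-15, d=1, jump=0, S_13=-15
t=13: S=-15, d=1, jump=0, S_14=-15
t=14: S=-15, d=4, jump=1, S_15=-14
t=15: S=-14, d=0, jump=-2, S_16=-16
t=16: S=-16, d=2, jump=-2, S_17=-18
t=17: S=-18, d=2, jump=-2, S_18=-20


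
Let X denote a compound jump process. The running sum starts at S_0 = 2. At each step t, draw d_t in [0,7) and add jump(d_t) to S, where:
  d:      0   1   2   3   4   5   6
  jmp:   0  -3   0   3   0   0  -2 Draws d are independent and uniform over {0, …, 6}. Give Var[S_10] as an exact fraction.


Outcome values over d=0..6: [0, -3, 0, 3, 0, 0, -2]
Σy = -2, Σy² = 22, M = 7
μ = -2/7 = -2/7,  σ² = 22/7 − (-2/7)² = 150/49
Independent increments: Var[S_10] = 10·σ² = 10·(150/49) = 1500/49

1500/49


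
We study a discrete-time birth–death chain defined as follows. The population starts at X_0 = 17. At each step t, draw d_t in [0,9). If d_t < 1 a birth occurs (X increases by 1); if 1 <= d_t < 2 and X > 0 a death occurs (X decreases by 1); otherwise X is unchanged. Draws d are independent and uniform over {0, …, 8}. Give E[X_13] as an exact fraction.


X can drop by at most 1 per step and X_0 = 17 > T = 13, so X_t >= 17 − t >= 4 > 0 for every t <= 13: the floor at 0 (the 'and X > 0' condition) never binds. Hence X_13 = X_0 + Σ_{t<13} Y_t with i.i.d. increments Y_t = y(d_t) ∈ {+1, −1, 0}.
Outcome values over d=0..8: [1, -1, 0, 0, 0, 0, 0, 0, 0]
Σy = 0, Σy² = 2, M = 9
μ = 0/9 = 0,  σ² = 2/9 − (0)² = 2/9
E[X_13] = 17 + 13·(0) = 17

17


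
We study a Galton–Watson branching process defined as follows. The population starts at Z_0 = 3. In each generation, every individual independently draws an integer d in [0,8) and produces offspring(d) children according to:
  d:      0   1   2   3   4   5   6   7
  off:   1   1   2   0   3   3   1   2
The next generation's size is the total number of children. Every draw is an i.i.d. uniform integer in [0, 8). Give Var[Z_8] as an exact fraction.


1895032978928538813/281474976710656

Outcome values over d=0..7: [1, 1, 2, 0, 3, 3, 1, 2]
Σy = 13, Σy² = 29, M = 8
μ = 13/8 = 13/8,  σ² = 29/8 − (13/8)² = 63/64
V_0 = 0, E_0 = 3
V_1 = 63/64·E_0 + (13/8)²·V_0 = 189/64;  E_1 = 39/8
V_2 = 63/64·E_1 + (13/8)²·V_1 = 51597/4096;  E_2 = 507/64
V_3 = 63/64·E_2 + (13/8)²·V_2 = 10764117/262144;  E_3 = 6591/512
V_4 = 63/64·E_3 + (13/8)²·V_3 = 2031735069/16777216;  E_4 = 85683/4096
V_5 = 63/64·E_4 + (13/8)²·V_4 = 365473553445/1073741824;  E_5 = 1113879/32768
V_6 = 63/64·E_5 + (13/8)²·V_5 = 64064504517741/68719476736;  E_6 = 14480427/262144
V_7 = 63/64·E_6 + (13/8)²·V_6 = 11066046557993973/4398046511104;  E_7 = 188245551/2097152
V_8 = 63/64·E_7 + (13/8)²·V_7 = 1895032978928538813/281474976710656;  E_8 = 2447192163/16777216


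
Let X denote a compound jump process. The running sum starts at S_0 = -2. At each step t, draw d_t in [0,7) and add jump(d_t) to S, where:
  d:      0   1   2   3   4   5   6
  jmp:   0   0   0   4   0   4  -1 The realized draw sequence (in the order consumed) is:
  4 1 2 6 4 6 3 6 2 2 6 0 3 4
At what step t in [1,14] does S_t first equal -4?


t=0: S=-2, d=4, jump=0, S_1=-2
t=1: S=-2, d=1, jump=0, S_2=-2
t=2: S=-2, d=2, jump=0, S_3=-2
t=3: S=-2, d=6, jump=-1, S_4=-3
t=4: S=-3, d=4, jump=0, S_5=-3
t=5: S=-3, d=6, jump=-1, S_6=-4
t=6: S=-4, d=3, jump=4, S_7=0
t=7: S=0, d=6, jump=-1, S_8=-1
t=8: S=-1, d=2, jump=0, S_9=-1
t=9: S=-1, d=2, jump=0, S_10=-1
t=10: S=-1, d=6, jump=-1, S_11=-2
t=11: S=-2, d=0, jump=0, S_12=-2
t=12: S=-2, d=3, jump=4, S_13=2
t=13: S=2, d=4, jump=0, S_14=2

6


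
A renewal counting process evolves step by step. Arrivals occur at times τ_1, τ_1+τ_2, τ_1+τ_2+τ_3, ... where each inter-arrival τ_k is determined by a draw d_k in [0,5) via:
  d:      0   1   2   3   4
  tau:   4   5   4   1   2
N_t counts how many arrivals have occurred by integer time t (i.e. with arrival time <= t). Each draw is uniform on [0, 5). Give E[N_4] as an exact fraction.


621/625

Inter-arrival values over d=0..4: [4, 5, 4, 1, 2]
Each d has probability 1/5, so the pmf of τ is: f(1) = 1/5, f(2) = 1/5, f(4) = 2/5, f(5) = 1/5
Renewal equation for m(n) = E[N_n]: condition on τ_1 = k (if k <= n, one arrival plus a fresh copy on the remaining n−k steps): m(n) = F(n) + Σ_{k<=n} f(k)·m(n−k), where F(n) = P(τ <= n) and m(0) = 0
m(1) = F(1) = 1/5
m(2) = F(2) + f(1)·m(1) = 2/5 + 1/5·1/5 = 11/25
m(3) = F(3) + f(1)·m(2) + f(2)·m(1) = 2/5 + 1/5·11/25 + 1/5·1/5 = 66/125
m(4) = F(4) + f(1)·m(3) + f(2)·m(2) = 4/5 + 1/5·66/125 + 1/5·11/25 = 621/625
E[N_4] = m(4) = 621/625


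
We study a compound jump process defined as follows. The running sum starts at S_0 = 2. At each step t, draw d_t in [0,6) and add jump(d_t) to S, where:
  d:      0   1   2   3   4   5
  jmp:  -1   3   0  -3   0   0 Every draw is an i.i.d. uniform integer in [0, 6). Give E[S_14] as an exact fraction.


-1/3

Outcome values over d=0..5: [-1, 3, 0, -3, 0, 0]
Σy = -1, Σy² = 19, M = 6
μ = -1/6 = -1/6,  σ² = 19/6 − (-1/6)² = 113/36
E[S_14] = 2 + 14·(-1/6) = -1/3


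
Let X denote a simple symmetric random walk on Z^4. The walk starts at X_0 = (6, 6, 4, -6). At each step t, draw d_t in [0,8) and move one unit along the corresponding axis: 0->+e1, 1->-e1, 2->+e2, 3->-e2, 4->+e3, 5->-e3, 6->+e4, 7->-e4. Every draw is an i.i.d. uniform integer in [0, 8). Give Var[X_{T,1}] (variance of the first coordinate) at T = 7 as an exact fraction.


7/4

Outcome values over d=0..7: [1, -1, 0, 0, 0, 0, 0, 0]
Σy = 0, Σy² = 2, M = 8
μ = 0/8 = 0,  σ² = 2/8 − (0)² = 1/4
Independent increments: Var[X_7] = 7·σ² = 7·(1/4) = 7/4


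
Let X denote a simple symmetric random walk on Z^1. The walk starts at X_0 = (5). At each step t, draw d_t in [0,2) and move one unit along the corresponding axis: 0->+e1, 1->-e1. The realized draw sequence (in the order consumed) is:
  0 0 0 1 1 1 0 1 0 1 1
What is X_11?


t=0: X=(5), d=0 → +e1, X_1=(6)
t=1: X=(6), d=0 → +e1, X_2=(7)
t=2: X=(7), d=0 → +e1, X_3=(8)
t=3: X=(8), d=1 → -e1, X_4=(7)
t=4: X=(7), d=1 → -e1, X_5=(6)
t=5: X=(6), d=1 → -e1, X_6=(5)
t=6: X=(5), d=0 → +e1, X_7=(6)
t=7: X=(6), d=1 → -e1, X_8=(5)
t=8: X=(5), d=0 → +e1, X_9=(6)
t=9: X=(6), d=1 → -e1, X_10=(5)
t=10: X=(5), d=1 → -e1, X_11=(4)

(4)


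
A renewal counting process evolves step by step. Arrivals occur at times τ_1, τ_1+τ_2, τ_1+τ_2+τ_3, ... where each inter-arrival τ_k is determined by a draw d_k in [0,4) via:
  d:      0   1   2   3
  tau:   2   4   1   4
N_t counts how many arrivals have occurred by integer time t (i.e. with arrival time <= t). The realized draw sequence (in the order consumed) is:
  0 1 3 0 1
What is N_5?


draw d_1=0: τ_1=2, arrival time A_1=2
draw d_2=1: τ_2=4, arrival time A_2=6
draw d_3=3: τ_3=4, arrival time A_3=10
draw d_4=0: τ_4=2, arrival time A_4=12
draw d_5=1: τ_5=4, arrival time A_5=16
N_t over t=0..5: 0:0 1:0 2:1 3:1 4:1 5:1

1


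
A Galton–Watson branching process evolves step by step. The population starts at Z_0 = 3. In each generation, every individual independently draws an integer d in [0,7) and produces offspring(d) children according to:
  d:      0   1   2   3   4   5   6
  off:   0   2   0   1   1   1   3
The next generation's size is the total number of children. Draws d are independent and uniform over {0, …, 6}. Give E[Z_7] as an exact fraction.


6291456/823543

Outcome values over d=0..6: [0, 2, 0, 1, 1, 1, 3]
Σy = 8, Σy² = 16, M = 7
μ = 8/7 = 8/7,  σ² = 16/7 − (8/7)² = 48/49
E[Z_0] = 3
E[Z_1] = 8/7·E[Z_0] = 24/7
E[Z_2] = 8/7·E[Z_1] = 192/49
E[Z_3] = 8/7·E[Z_2] = 1536/343
E[Z_4] = 8/7·E[Z_3] = 12288/2401
E[Z_5] = 8/7·E[Z_4] = 98304/16807
E[Z_6] = 8/7·E[Z_5] = 786432/117649
E[Z_7] = 8/7·E[Z_6] = 6291456/823543


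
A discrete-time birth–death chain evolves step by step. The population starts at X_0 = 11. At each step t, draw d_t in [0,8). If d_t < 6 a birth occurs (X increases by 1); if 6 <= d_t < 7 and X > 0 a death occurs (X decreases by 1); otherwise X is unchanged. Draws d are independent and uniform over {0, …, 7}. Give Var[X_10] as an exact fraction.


X can drop by at most 1 per step and X_0 = 11 > T = 10, so X_t >= 11 − t >= 1 > 0 for every t <= 10: the floor at 0 (the 'and X > 0' condition) never binds. Hence X_10 = X_0 + Σ_{t<10} Y_t with i.i.d. increments Y_t = y(d_t) ∈ {+1, −1, 0}.
Outcome values over d=0..7: [1, 1, 1, 1, 1, 1, -1, 0]
Σy = 5, Σy² = 7, M = 8
μ = 5/8 = 5/8,  σ² = 7/8 − (5/8)² = 31/64
Independent increments: Var[X_10] = 10·σ² = 10·(31/64) = 155/32

155/32


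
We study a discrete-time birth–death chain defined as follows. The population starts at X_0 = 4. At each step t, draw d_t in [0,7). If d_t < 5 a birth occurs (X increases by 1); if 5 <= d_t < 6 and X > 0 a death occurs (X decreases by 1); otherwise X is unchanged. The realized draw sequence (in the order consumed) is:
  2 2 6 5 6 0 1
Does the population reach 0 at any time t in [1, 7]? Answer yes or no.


no

t=0: X=4, d=2 → birth, X_1=5
t=1: X=5, d=2 → birth, X_2=6
t=2: X=6, d=6 → hold, X_3=6
t=3: X=6, d=5 → death, X_4=5
t=4: X=5, d=6 → hold, X_5=5
t=5: X=5, d=0 → birth, X_6=6
t=6: X=6, d=1 → birth, X_7=7


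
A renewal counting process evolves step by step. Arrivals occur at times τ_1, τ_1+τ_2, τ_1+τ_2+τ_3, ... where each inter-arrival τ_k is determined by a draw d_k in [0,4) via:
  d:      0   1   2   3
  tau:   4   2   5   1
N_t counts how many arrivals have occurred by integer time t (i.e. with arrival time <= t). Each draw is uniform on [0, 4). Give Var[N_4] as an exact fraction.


Inter-arrival values over d=0..3: [4, 2, 5, 1]
Each d has probability 1/4, so the pmf of τ is: f(1) = 1/4, f(2) = 1/4, f(4) = 1/4, f(5) = 1/4
Let p_n(j) = P(N_n = j), with p_0 = [1]. Condition on τ_1: p_n(0) = P(τ > n), and for j >= 1, p_n(j) = Σ_{k<=n} f(k)·p_{n−k}(j−1)
p_1 = [3/4, 1/4]  (j = 0..1)
p_2 = [1/2, 7/16, 1/16]  (j = 0..2)
p_3 = [1/2, 5/16, 11/64, 1/64]  (j = 0..3)
p_4 = [1/4, 1/2, 3/16, 15/256, 1/256]  (j = 0..4)
E[N_4] = Σ j·p_4(j) = 273/256;  E[N_4²] = Σ j²·p_4(j) = 471/256
Var[N_4] = 471/256 − (273/256)² = 46047/65536

46047/65536


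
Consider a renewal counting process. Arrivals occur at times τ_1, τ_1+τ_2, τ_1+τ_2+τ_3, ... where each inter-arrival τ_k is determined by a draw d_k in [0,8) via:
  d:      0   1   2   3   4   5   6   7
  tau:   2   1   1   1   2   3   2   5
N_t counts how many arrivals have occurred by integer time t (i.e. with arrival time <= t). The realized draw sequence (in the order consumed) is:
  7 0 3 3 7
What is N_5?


draw d_1=7: τ_1=5, arrival time A_1=5
draw d_2=0: τ_2=2, arrival time A_2=7
draw d_3=3: τ_3=1, arrival time A_3=8
draw d_4=3: τ_4=1, arrival time A_4=9
draw d_5=7: τ_5=5, arrival time A_5=14
N_t over t=0..5: 0:0 1:0 2:0 3:0 4:0 5:1

1


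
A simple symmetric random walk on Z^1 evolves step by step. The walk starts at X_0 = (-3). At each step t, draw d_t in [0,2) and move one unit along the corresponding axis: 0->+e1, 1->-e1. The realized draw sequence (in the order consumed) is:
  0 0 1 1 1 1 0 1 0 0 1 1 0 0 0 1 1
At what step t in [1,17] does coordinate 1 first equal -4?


t=0: X=(-3), d=0 → +e1, X_1=(-2)
t=1: X=(-2), d=0 → +e1, X_2=(-1)
t=2: X=(-1), d=1 → -e1, X_3=(-2)
t=3: X=(-2), d=1 → -e1, X_4=(-3)
t=4: X=(-3), d=1 → -e1, X_5=(-4)
t=5: X=(-4), d=1 → -e1, X_6=(-5)
t=6: X=(-5), d=0 → +e1, X_7=(-4)
t=7: X=(-4), d=1 → -e1, X_8=(-5)
t=8: X=(-5), d=0 → +e1, X_9=(-4)
t=9: X=(-4), d=0 → +e1, X_10=(-3)
t=10: X=(-3), d=1 → -e1, X_11=(-4)
t=11: X=(-4), d=1 → -e1, X_12=(-5)
t=12: X=(-5), d=0 → +e1, X_13=(-4)
t=13: X=(-4), d=0 → +e1, X_14=(-3)
t=14: X=(-3), d=0 → +e1, X_15=(-2)
t=15: X=(-2), d=1 → -e1, X_16=(-3)
t=16: X=(-3), d=1 → -e1, X_17=(-4)

5


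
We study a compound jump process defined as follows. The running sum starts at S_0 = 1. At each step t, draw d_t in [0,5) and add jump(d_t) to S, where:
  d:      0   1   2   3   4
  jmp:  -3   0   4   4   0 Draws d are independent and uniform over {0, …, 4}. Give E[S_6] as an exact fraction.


7

Outcome values over d=0..4: [-3, 0, 4, 4, 0]
Σy = 5, Σy² = 41, M = 5
μ = 5/5 = 1,  σ² = 41/5 − (1)² = 36/5
E[S_6] = 1 + 6·(1) = 7


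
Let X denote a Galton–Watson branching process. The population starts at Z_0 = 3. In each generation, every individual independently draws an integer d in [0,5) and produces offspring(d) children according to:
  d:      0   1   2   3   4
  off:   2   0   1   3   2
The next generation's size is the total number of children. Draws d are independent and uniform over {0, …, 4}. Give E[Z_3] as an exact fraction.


Outcome values over d=0..4: [2, 0, 1, 3, 2]
Σy = 8, Σy² = 18, M = 5
μ = 8/5 = 8/5,  σ² = 18/5 − (8/5)² = 26/25
E[Z_0] = 3
E[Z_1] = 8/5·E[Z_0] = 24/5
E[Z_2] = 8/5·E[Z_1] = 192/25
E[Z_3] = 8/5·E[Z_2] = 1536/125

1536/125


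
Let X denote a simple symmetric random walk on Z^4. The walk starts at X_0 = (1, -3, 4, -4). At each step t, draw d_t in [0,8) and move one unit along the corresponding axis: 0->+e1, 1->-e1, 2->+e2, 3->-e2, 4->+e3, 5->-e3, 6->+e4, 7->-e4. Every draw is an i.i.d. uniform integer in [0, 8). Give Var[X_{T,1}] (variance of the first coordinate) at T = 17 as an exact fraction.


17/4

Outcome values over d=0..7: [1, -1, 0, 0, 0, 0, 0, 0]
Σy = 0, Σy² = 2, M = 8
μ = 0/8 = 0,  σ² = 2/8 − (0)² = 1/4
Independent increments: Var[X_17] = 17·σ² = 17·(1/4) = 17/4


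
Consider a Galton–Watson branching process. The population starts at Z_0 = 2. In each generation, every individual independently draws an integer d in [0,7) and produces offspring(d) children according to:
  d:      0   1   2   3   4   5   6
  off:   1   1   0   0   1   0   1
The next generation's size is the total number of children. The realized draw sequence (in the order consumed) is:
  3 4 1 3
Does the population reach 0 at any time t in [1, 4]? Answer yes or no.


gen 0: Z_0=2, draws=[3, 4], offspring=[0, 1], Z_1=1
gen 1: Z_1=1, draws=[1], offspring=[1], Z_2=1
gen 2: Z_2=1, draws=[3], offspring=[0], Z_3=0
gen 3: Z_3=0, draws=[], offspring=[], Z_4=0

yes


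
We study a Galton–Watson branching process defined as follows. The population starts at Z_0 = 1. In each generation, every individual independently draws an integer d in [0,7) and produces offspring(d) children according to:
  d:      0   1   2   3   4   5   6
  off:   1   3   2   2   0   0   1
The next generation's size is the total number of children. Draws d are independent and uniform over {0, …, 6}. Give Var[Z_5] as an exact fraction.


7205893812/282475249

Outcome values over d=0..6: [1, 3, 2, 2, 0, 0, 1]
Σy = 9, Σy² = 19, M = 7
μ = 9/7 = 9/7,  σ² = 19/7 − (9/7)² = 52/49
V_0 = 0, E_0 = 1
V_1 = 52/49·E_0 + (9/7)²·V_0 = 52/49;  E_1 = 9/7
V_2 = 52/49·E_1 + (9/7)²·V_1 = 7488/2401;  E_2 = 81/49
V_3 = 52/49·E_2 + (9/7)²·V_2 = 812916/117649;  E_3 = 729/343
V_4 = 52/49·E_3 + (9/7)²·V_3 = 78848640/5764801;  E_4 = 6561/2401
V_5 = 52/49·E_4 + (9/7)²·V_4 = 7205893812/282475249;  E_5 = 59049/16807


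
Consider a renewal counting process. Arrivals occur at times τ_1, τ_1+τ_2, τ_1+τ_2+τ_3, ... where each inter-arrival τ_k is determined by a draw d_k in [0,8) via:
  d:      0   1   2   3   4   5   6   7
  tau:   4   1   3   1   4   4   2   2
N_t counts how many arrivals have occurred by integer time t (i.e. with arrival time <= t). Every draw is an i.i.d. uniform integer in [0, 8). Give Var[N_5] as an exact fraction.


579895/1048576

Inter-arrival values over d=0..7: [4, 1, 3, 1, 4, 4, 2, 2]
Each d has probability 1/8, so the pmf of τ is: f(1) = 1/4, f(2) = 1/4, f(3) = 1/8, f(4) = 3/8
Let p_n(j) = P(N_n = j), with p_0 = [1]. Condition on τ_1: p_n(0) = P(τ > n), and for j >= 1, p_n(j) = Σ_{k<=n} f(k)·p_{n−k}(j−1)
p_1 = [3/4, 1/4]  (j = 0..1)
p_2 = [1/2, 7/16, 1/16]  (j = 0..2)
p_3 = [3/8, 7/16, 11/64, 1/64]  (j = 0..3)
p_4 = [0, 11/16, 1/4, 15/256, 1/256]  (j = 0..4)
p_5 = [0, 7/16, 55/128, 29/256, 19/1024, 1/1024]  (j = 0..5)
E[N_5] = Σ j·p_5(j) = 1757/1024;  E[N_5²] = Σ j²·p_5(j) = 3581/1024
Var[N_5] = 3581/1024 − (1757/1024)² = 579895/1048576


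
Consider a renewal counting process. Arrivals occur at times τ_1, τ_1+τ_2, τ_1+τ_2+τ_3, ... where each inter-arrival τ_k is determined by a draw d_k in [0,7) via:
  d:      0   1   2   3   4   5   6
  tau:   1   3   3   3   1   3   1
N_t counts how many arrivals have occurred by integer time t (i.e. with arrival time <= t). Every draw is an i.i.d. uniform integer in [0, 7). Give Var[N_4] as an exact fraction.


2655420/5764801

Inter-arrival values over d=0..6: [1, 3, 3, 3, 1, 3, 1]
Each d has probability 1/7, so the pmf of τ is: f(1) = 3/7, f(3) = 4/7
Let p_n(j) = P(N_n = j), with p_0 = [1]. Condition on τ_1: p_n(0) = P(τ > n), and for j >= 1, p_n(j) = Σ_{k<=n} f(k)·p_{n−k}(j−1)
p_1 = [4/7, 3/7]  (j = 0..1)
p_2 = [4/7, 12/49, 9/49]  (j = 0..2)
p_3 = [0, 40/49, 36/343, 27/343]  (j = 0..3)
p_4 = [0, 16/49, 204/343, 108/2401, 81/2401]  (j = 0..4)
E[N_4] = Σ j·p_4(j) = 4288/2401;  E[N_4²] = Σ j²·p_4(j) = 1252/343
Var[N_4] = 1252/343 − (4288/2401)² = 2655420/5764801


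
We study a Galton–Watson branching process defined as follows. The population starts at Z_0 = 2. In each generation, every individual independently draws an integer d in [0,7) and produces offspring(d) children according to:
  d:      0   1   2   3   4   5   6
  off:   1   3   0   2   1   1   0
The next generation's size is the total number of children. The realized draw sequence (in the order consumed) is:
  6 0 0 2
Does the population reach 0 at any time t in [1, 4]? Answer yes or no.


gen 0: Z_0=2, draws=[6, 0], offspring=[0, 1], Z_1=1
gen 1: Z_1=1, draws=[0], offspring=[1], Z_2=1
gen 2: Z_2=1, draws=[2], offspring=[0], Z_3=0
gen 3: Z_3=0, draws=[], offspring=[], Z_4=0

yes


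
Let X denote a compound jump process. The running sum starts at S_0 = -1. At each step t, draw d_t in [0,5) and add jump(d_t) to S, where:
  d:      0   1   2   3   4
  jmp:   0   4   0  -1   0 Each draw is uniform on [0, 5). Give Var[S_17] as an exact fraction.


1292/25

Outcome values over d=0..4: [0, 4, 0, -1, 0]
Σy = 3, Σy² = 17, M = 5
μ = 3/5 = 3/5,  σ² = 17/5 − (3/5)² = 76/25
Independent increments: Var[S_17] = 17·σ² = 17·(76/25) = 1292/25


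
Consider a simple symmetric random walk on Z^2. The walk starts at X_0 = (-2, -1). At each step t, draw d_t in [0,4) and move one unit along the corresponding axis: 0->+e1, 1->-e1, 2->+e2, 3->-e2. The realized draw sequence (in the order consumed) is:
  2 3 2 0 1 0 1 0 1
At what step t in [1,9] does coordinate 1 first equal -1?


t=0: X=(-2, -1), d=2 → +e2, X_1=(-2, 0)
t=1: X=(-2, 0), d=3 → -e2, X_2=(-2, -1)
t=2: X=(-2, -1), d=2 → +e2, X_3=(-2, 0)
t=3: X=(-2, 0), d=0 → +e1, X_4=(-1, 0)
t=4: X=(-1, 0), d=1 → -e1, X_5=(-2, 0)
t=5: X=(-2, 0), d=0 → +e1, X_6=(-1, 0)
t=6: X=(-1, 0), d=1 → -e1, X_7=(-2, 0)
t=7: X=(-2, 0), d=0 → +e1, X_8=(-1, 0)
t=8: X=(-1, 0), d=1 → -e1, X_9=(-2, 0)

4


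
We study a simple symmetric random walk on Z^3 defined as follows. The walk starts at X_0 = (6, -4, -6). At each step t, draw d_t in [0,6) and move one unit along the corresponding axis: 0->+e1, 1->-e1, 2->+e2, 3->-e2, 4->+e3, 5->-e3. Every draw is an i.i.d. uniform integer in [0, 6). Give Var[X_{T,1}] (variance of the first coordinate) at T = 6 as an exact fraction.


2

Outcome values over d=0..5: [1, -1, 0, 0, 0, 0]
Σy = 0, Σy² = 2, M = 6
μ = 0/6 = 0,  σ² = 2/6 − (0)² = 1/3
Independent increments: Var[X_6] = 6·σ² = 6·(1/3) = 2


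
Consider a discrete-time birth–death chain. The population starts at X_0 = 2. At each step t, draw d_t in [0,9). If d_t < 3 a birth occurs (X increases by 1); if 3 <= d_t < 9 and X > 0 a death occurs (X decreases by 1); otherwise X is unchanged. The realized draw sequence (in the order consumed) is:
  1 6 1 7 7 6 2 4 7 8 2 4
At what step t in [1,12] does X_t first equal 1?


5

t=0: X=2, d=1 → birth, X_1=3
t=1: X=3, d=6 → death, X_2=2
t=2: X=2, d=1 → birth, X_3=3
t=3: X=3, d=7 → death, X_4=2
t=4: X=2, d=7 → death, X_5=1
t=5: X=1, d=6 → death, X_6=0
t=6: X=0, d=2 → birth, X_7=1
t=7: X=1, d=4 → death, X_8=0
t=8: X=0, d=7 → hold, X_9=0
t=9: X=0, d=8 → hold, X_10=0
t=10: X=0, d=2 → birth, X_11=1
t=11: X=1, d=4 → death, X_12=0


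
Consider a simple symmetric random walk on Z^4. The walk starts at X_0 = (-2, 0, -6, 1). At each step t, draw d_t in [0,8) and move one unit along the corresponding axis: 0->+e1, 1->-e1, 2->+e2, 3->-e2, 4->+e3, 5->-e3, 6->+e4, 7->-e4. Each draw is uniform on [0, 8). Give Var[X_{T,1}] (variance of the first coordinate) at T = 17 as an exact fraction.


Outcome values over d=0..7: [1, -1, 0, 0, 0, 0, 0, 0]
Σy = 0, Σy² = 2, M = 8
μ = 0/8 = 0,  σ² = 2/8 − (0)² = 1/4
Independent increments: Var[X_17] = 17·σ² = 17·(1/4) = 17/4

17/4


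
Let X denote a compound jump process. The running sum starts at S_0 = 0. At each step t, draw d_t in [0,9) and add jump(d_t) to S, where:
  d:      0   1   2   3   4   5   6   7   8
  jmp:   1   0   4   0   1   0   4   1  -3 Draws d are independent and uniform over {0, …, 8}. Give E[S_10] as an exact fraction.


Outcome values over d=0..8: [1, 0, 4, 0, 1, 0, 4, 1, -3]
Σy = 8, Σy² = 44, M = 9
μ = 8/9 = 8/9,  σ² = 44/9 − (8/9)² = 332/81
E[S_10] = 0 + 10·(8/9) = 80/9

80/9
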